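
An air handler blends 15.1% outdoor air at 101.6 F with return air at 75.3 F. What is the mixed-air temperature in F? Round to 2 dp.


T_mix = 75.3 + (15.1/100)*(101.6-75.3) = 79.27 F

79.27 F


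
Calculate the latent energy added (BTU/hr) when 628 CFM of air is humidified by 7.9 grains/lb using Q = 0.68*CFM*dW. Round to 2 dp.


Q = 0.68 * 628 * 7.9 = 3373.62 BTU/hr

3373.62 BTU/hr


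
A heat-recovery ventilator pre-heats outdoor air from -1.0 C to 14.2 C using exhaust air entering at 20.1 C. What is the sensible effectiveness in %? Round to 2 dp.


eff = (14.2-(-1.0))/(20.1-(-1.0))*100 = 72.04 %

72.04 %


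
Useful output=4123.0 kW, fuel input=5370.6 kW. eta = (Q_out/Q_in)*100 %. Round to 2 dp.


eta = (4123.0/5370.6)*100 = 76.77 %

76.77 %


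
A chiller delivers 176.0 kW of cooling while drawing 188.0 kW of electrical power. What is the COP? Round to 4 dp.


COP = 176.0 / 188.0 = 0.9362

0.9362


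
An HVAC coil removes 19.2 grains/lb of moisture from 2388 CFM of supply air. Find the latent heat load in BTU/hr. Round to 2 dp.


Q = 0.68 * 2388 * 19.2 = 31177.73 BTU/hr

31177.73 BTU/hr


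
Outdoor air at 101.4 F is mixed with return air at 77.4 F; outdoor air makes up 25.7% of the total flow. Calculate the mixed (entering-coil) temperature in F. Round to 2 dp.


T_mix = 77.4 + (25.7/100)*(101.4-77.4) = 83.57 F

83.57 F


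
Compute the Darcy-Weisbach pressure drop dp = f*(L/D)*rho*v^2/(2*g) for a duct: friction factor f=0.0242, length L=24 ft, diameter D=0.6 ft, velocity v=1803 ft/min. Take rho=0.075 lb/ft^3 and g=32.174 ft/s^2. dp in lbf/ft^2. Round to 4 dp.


v_fps = 1803/60 = 30.05 ft/s
dp = 0.0242*(24/0.6)*0.075*30.05^2/(2*32.174) = 1.0188 lbf/ft^2

1.0188 lbf/ft^2


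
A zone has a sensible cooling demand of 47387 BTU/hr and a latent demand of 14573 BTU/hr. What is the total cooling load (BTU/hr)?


Qt = 47387 + 14573 = 61960 BTU/hr

61960 BTU/hr


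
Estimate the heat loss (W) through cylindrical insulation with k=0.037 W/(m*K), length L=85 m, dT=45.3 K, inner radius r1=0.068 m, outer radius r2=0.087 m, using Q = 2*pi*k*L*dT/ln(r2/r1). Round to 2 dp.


Q = 2*pi*0.037*85*45.3/ln(0.087/0.068) = 3632.93 W

3632.93 W


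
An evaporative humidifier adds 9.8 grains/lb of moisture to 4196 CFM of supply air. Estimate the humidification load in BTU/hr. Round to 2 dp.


Q = 0.68 * 4196 * 9.8 = 27962.14 BTU/hr

27962.14 BTU/hr


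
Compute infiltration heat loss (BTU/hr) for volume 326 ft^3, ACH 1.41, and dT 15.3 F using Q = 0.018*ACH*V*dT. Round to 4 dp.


Q = 0.018 * 1.41 * 326 * 15.3 = 126.5904 BTU/hr

126.5904 BTU/hr


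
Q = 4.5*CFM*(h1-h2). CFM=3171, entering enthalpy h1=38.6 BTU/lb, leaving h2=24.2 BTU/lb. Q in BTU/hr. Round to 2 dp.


Q = 4.5 * 3171 * (38.6 - 24.2) = 205480.80 BTU/hr

205480.80 BTU/hr


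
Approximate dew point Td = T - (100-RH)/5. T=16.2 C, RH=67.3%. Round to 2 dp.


Td = 16.2 - (100-67.3)/5 = 9.66 C

9.66 C


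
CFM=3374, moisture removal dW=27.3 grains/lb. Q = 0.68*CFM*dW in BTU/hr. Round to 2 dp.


Q = 0.68 * 3374 * 27.3 = 62634.94 BTU/hr

62634.94 BTU/hr


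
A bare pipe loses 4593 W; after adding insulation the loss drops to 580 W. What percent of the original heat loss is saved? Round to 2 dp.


Savings = ((4593-580)/4593)*100 = 87.37 %

87.37 %


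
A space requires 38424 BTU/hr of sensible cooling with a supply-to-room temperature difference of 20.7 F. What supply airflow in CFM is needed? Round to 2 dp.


CFM = 38424 / (1.08 * 20.7) = 1718.73

1718.73 CFM


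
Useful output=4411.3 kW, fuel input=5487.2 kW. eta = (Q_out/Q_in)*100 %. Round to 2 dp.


eta = (4411.3/5487.2)*100 = 80.39 %

80.39 %


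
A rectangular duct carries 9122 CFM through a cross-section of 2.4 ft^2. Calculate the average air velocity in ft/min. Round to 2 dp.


V = 9122 / 2.4 = 3800.83 ft/min

3800.83 ft/min


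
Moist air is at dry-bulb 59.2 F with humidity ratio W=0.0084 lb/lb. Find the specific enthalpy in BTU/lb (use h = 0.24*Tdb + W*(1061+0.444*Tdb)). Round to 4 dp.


h = 0.24*59.2 + 0.0084*(1061+0.444*59.2) = 23.3412 BTU/lb

23.3412 BTU/lb


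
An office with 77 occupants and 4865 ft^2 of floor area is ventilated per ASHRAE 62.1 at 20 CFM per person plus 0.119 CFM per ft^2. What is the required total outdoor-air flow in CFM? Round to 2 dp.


Total = 77*20 + 4865*0.119 = 2118.94 CFM

2118.94 CFM


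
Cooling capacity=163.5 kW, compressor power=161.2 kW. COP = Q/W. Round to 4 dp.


COP = 163.5 / 161.2 = 1.0143

1.0143


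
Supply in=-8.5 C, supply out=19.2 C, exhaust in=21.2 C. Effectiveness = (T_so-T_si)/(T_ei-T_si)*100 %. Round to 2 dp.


eff = (19.2-(-8.5))/(21.2-(-8.5))*100 = 93.27 %

93.27 %


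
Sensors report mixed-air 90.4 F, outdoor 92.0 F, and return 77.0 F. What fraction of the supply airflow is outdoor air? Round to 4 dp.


frac = (90.4 - 77.0) / (92.0 - 77.0) = 0.8933

0.8933


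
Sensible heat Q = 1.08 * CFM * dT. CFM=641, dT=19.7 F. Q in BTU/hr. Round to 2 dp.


Q = 1.08 * 641 * 19.7 = 13637.92 BTU/hr

13637.92 BTU/hr


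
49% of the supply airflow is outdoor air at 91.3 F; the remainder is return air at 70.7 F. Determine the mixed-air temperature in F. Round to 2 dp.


T_mix = 0.49*91.3 + 0.51*70.7 = 80.79 F

80.79 F


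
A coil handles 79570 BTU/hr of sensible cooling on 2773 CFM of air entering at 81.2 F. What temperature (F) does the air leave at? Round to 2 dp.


dT = 79570/(1.08*2773) = 26.5690
T_leave = 81.2 - 26.5690 = 54.63 F

54.63 F


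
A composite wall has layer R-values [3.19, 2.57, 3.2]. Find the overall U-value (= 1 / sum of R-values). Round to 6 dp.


R_total = 3.19 + 2.57 + 3.2 = 8.96
U = 1/8.96 = 0.111607

0.111607


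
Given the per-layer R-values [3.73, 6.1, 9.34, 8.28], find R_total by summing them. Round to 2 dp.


R_total = 3.73 + 6.1 + 9.34 + 8.28 = 27.45

27.45


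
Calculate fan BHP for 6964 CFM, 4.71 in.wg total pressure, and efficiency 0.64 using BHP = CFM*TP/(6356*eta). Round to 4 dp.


BHP = 6964 * 4.71 / (6356 * 0.64) = 8.0634 hp

8.0634 hp


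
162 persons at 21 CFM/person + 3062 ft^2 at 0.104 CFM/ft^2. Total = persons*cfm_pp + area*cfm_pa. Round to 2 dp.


Total = 162*21 + 3062*0.104 = 3720.45 CFM

3720.45 CFM


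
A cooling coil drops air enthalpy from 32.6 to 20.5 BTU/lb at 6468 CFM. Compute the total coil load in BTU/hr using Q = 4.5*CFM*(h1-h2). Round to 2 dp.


Q = 4.5 * 6468 * (32.6 - 20.5) = 352182.60 BTU/hr

352182.60 BTU/hr


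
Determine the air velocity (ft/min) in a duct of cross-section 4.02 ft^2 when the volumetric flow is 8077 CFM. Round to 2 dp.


V = 8077 / 4.02 = 2009.20 ft/min

2009.20 ft/min


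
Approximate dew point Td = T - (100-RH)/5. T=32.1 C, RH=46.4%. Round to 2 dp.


Td = 32.1 - (100-46.4)/5 = 21.38 C

21.38 C


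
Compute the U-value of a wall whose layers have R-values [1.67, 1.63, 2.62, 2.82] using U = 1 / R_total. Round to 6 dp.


R_total = 1.67 + 1.63 + 2.62 + 2.82 = 8.74
U = 1/8.74 = 0.114416

0.114416


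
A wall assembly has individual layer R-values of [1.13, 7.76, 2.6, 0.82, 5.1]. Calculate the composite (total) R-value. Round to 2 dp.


R_total = 1.13 + 7.76 + 2.6 + 0.82 + 5.1 = 17.41

17.41


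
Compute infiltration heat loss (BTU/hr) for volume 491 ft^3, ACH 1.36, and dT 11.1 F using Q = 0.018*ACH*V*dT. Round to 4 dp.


Q = 0.018 * 1.36 * 491 * 11.1 = 133.4184 BTU/hr

133.4184 BTU/hr


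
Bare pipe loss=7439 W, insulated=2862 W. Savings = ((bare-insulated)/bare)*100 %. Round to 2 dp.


Savings = ((7439-2862)/7439)*100 = 61.53 %

61.53 %


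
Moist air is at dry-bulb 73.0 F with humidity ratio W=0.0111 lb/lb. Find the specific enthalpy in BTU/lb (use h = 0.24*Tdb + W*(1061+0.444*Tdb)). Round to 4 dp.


h = 0.24*73.0 + 0.0111*(1061+0.444*73.0) = 29.6569 BTU/lb

29.6569 BTU/lb


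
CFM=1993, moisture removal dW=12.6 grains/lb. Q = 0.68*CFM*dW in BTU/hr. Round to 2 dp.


Q = 0.68 * 1993 * 12.6 = 17076.02 BTU/hr

17076.02 BTU/hr


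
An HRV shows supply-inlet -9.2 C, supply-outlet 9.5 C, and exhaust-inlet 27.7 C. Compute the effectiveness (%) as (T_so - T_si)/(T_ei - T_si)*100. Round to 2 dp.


eff = (9.5-(-9.2))/(27.7-(-9.2))*100 = 50.68 %

50.68 %


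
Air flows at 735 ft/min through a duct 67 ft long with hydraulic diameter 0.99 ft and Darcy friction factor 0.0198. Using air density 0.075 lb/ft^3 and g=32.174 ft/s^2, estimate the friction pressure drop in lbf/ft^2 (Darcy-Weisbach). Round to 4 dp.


v_fps = 735/60 = 12.25 ft/s
dp = 0.0198*(67/0.99)*0.075*12.25^2/(2*32.174) = 0.2344 lbf/ft^2

0.2344 lbf/ft^2


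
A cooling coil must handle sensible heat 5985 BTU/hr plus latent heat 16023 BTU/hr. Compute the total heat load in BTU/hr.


Qt = 5985 + 16023 = 22008 BTU/hr

22008 BTU/hr


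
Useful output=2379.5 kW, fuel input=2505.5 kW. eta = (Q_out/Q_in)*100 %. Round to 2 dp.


eta = (2379.5/2505.5)*100 = 94.97 %

94.97 %


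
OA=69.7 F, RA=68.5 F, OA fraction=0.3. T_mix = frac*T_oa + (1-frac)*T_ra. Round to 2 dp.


T_mix = 0.3*69.7 + 0.7*68.5 = 68.86 F

68.86 F


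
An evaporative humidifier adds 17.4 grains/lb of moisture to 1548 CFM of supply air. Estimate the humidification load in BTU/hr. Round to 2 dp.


Q = 0.68 * 1548 * 17.4 = 18315.94 BTU/hr

18315.94 BTU/hr


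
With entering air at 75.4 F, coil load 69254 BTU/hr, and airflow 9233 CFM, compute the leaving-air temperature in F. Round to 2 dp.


dT = 69254/(1.08*9233) = 6.9451
T_leave = 75.4 - 6.9451 = 68.45 F

68.45 F


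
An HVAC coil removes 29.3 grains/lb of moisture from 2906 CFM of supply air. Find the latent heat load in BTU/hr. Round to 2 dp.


Q = 0.68 * 2906 * 29.3 = 57899.14 BTU/hr

57899.14 BTU/hr


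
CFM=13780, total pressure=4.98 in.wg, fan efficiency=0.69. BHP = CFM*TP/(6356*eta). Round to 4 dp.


BHP = 13780 * 4.98 / (6356 * 0.69) = 15.6475 hp

15.6475 hp


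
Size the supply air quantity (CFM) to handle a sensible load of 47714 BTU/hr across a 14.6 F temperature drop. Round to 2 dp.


CFM = 47714 / (1.08 * 14.6) = 3026.00

3026.00 CFM


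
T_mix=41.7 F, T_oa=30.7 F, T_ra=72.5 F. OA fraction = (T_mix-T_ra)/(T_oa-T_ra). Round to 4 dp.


frac = (41.7 - 72.5) / (30.7 - 72.5) = 0.7368

0.7368


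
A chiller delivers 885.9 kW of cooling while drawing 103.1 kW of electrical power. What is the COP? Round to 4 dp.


COP = 885.9 / 103.1 = 8.5926

8.5926


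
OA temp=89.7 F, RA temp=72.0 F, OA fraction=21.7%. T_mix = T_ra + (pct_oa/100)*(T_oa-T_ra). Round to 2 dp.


T_mix = 72.0 + (21.7/100)*(89.7-72.0) = 75.84 F

75.84 F


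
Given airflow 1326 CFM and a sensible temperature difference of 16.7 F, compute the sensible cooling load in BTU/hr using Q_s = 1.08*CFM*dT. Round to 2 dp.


Q = 1.08 * 1326 * 16.7 = 23915.74 BTU/hr

23915.74 BTU/hr


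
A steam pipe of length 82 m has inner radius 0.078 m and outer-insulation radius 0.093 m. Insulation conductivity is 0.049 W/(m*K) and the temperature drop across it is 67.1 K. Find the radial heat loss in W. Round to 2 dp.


Q = 2*pi*0.049*82*67.1/ln(0.093/0.078) = 9630.96 W

9630.96 W


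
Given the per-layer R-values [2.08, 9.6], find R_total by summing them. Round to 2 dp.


R_total = 2.08 + 9.6 = 11.68

11.68


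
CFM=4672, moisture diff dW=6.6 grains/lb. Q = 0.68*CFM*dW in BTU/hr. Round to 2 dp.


Q = 0.68 * 4672 * 6.6 = 20967.94 BTU/hr

20967.94 BTU/hr


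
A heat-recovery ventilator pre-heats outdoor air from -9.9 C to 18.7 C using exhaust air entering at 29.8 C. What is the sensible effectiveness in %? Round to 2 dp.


eff = (18.7-(-9.9))/(29.8-(-9.9))*100 = 72.04 %

72.04 %


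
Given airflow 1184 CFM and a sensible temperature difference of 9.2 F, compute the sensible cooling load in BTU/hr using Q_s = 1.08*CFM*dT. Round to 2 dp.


Q = 1.08 * 1184 * 9.2 = 11764.22 BTU/hr

11764.22 BTU/hr


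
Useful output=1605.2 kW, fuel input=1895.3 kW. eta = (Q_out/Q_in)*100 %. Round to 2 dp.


eta = (1605.2/1895.3)*100 = 84.69 %

84.69 %


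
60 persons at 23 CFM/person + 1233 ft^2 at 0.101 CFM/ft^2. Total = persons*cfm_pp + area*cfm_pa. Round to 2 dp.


Total = 60*23 + 1233*0.101 = 1504.53 CFM

1504.53 CFM


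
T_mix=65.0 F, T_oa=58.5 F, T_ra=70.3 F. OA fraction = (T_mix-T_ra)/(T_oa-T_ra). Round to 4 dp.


frac = (65.0 - 70.3) / (58.5 - 70.3) = 0.4492

0.4492


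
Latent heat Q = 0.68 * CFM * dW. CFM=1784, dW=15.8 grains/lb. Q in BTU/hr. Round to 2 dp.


Q = 0.68 * 1784 * 15.8 = 19167.30 BTU/hr

19167.30 BTU/hr


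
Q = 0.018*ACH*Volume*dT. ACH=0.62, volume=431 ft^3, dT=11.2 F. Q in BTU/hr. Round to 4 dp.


Q = 0.018 * 0.62 * 431 * 11.2 = 53.8716 BTU/hr

53.8716 BTU/hr


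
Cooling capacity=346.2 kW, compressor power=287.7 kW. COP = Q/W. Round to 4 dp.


COP = 346.2 / 287.7 = 1.2033

1.2033


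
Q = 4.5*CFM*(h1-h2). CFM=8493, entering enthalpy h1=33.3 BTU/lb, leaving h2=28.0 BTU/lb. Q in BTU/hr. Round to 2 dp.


Q = 4.5 * 8493 * (33.3 - 28.0) = 202558.05 BTU/hr

202558.05 BTU/hr


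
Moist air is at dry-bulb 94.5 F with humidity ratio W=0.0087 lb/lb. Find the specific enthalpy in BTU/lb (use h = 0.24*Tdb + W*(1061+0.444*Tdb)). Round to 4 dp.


h = 0.24*94.5 + 0.0087*(1061+0.444*94.5) = 32.2757 BTU/lb

32.2757 BTU/lb


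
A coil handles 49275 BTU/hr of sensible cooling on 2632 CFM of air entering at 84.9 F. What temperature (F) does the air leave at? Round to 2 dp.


dT = 49275/(1.08*2632) = 17.3347
T_leave = 84.9 - 17.3347 = 67.57 F

67.57 F


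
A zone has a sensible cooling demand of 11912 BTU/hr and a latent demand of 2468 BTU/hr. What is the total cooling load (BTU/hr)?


Qt = 11912 + 2468 = 14380 BTU/hr

14380 BTU/hr


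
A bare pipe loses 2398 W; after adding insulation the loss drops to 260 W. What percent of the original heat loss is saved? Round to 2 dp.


Savings = ((2398-260)/2398)*100 = 89.16 %

89.16 %


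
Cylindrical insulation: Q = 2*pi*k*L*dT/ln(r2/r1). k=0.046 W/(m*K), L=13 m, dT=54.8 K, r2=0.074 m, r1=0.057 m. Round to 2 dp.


Q = 2*pi*0.046*13*54.8/ln(0.074/0.057) = 788.86 W

788.86 W


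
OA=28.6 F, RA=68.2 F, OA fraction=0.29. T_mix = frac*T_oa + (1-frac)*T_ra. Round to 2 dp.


T_mix = 0.29*28.6 + 0.71*68.2 = 56.72 F

56.72 F


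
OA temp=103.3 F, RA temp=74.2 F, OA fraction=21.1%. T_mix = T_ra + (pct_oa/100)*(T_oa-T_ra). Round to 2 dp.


T_mix = 74.2 + (21.1/100)*(103.3-74.2) = 80.34 F

80.34 F


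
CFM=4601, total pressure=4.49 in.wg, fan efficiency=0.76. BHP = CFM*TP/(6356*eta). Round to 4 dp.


BHP = 4601 * 4.49 / (6356 * 0.76) = 4.2766 hp

4.2766 hp


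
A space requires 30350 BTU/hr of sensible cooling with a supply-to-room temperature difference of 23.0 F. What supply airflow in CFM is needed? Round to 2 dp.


CFM = 30350 / (1.08 * 23.0) = 1221.82

1221.82 CFM


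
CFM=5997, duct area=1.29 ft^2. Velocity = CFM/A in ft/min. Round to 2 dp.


V = 5997 / 1.29 = 4648.84 ft/min

4648.84 ft/min


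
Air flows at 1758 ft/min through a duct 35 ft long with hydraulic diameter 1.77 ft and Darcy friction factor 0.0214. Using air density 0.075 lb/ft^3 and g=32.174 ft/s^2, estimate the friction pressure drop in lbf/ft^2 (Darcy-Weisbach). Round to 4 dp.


v_fps = 1758/60 = 29.3 ft/s
dp = 0.0214*(35/1.77)*0.075*29.3^2/(2*32.174) = 0.4234 lbf/ft^2

0.4234 lbf/ft^2


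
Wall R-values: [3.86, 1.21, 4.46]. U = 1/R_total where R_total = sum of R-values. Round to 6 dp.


R_total = 3.86 + 1.21 + 4.46 = 9.53
U = 1/9.53 = 0.104932

0.104932


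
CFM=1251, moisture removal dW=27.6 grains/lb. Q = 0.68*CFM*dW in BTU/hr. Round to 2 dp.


Q = 0.68 * 1251 * 27.6 = 23478.77 BTU/hr

23478.77 BTU/hr


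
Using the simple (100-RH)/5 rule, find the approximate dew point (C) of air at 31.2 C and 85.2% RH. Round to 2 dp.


Td = 31.2 - (100-85.2)/5 = 28.24 C

28.24 C


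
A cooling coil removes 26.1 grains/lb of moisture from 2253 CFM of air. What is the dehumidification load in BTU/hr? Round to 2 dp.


Q = 0.68 * 2253 * 26.1 = 39986.24 BTU/hr

39986.24 BTU/hr


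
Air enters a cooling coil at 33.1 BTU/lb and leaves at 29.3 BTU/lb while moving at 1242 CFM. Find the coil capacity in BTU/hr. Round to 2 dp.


Q = 4.5 * 1242 * (33.1 - 29.3) = 21238.20 BTU/hr

21238.20 BTU/hr


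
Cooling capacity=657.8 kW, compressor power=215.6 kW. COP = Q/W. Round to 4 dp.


COP = 657.8 / 215.6 = 3.0510

3.0510


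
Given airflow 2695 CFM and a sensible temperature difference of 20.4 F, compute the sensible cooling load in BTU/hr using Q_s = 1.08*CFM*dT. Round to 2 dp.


Q = 1.08 * 2695 * 20.4 = 59376.24 BTU/hr

59376.24 BTU/hr


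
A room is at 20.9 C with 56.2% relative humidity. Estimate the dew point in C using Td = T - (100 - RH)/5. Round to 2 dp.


Td = 20.9 - (100-56.2)/5 = 12.14 C

12.14 C


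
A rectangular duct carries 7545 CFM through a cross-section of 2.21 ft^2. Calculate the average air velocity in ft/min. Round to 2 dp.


V = 7545 / 2.21 = 3414.03 ft/min

3414.03 ft/min


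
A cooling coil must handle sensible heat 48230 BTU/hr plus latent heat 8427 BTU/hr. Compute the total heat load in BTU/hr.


Qt = 48230 + 8427 = 56657 BTU/hr

56657 BTU/hr


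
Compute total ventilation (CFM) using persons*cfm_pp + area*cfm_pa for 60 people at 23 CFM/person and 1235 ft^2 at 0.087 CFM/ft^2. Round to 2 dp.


Total = 60*23 + 1235*0.087 = 1487.45 CFM

1487.45 CFM


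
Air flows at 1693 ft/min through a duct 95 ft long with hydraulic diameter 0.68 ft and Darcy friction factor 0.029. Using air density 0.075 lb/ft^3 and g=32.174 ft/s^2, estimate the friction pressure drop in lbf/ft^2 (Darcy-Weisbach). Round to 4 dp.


v_fps = 1693/60 = 28.2167 ft/s
dp = 0.029*(95/0.68)*0.075*28.2167^2/(2*32.174) = 3.7597 lbf/ft^2

3.7597 lbf/ft^2


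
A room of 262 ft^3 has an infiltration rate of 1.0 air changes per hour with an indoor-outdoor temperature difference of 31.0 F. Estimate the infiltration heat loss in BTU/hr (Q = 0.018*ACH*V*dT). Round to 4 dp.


Q = 0.018 * 1.0 * 262 * 31.0 = 146.1960 BTU/hr

146.1960 BTU/hr


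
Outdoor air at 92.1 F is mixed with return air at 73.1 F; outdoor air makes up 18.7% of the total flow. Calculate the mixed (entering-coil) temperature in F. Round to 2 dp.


T_mix = 73.1 + (18.7/100)*(92.1-73.1) = 76.65 F

76.65 F


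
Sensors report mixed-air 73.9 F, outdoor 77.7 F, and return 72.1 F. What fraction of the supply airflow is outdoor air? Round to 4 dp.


frac = (73.9 - 72.1) / (77.7 - 72.1) = 0.3214

0.3214


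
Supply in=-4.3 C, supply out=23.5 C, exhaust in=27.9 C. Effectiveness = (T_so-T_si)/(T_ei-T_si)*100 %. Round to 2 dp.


eff = (23.5-(-4.3))/(27.9-(-4.3))*100 = 86.34 %

86.34 %


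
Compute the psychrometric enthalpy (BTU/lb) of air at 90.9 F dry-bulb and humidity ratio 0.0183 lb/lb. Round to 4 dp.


h = 0.24*90.9 + 0.0183*(1061+0.444*90.9) = 41.9709 BTU/lb

41.9709 BTU/lb


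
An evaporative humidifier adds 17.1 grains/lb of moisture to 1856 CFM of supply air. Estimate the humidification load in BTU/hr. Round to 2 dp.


Q = 0.68 * 1856 * 17.1 = 21581.57 BTU/hr

21581.57 BTU/hr


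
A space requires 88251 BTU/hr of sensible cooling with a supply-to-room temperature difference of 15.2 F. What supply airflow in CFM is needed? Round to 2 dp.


CFM = 88251 / (1.08 * 15.2) = 5375.91

5375.91 CFM


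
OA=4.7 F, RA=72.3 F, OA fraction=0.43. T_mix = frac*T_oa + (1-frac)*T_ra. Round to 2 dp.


T_mix = 0.43*4.7 + 0.57*72.3 = 43.23 F

43.23 F


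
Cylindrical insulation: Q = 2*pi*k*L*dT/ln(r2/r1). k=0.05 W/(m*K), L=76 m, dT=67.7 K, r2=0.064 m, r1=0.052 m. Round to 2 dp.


Q = 2*pi*0.05*76*67.7/ln(0.064/0.052) = 7784.71 W

7784.71 W


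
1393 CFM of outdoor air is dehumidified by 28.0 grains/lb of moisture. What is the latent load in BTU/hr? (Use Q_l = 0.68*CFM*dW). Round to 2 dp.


Q = 0.68 * 1393 * 28.0 = 26522.72 BTU/hr

26522.72 BTU/hr


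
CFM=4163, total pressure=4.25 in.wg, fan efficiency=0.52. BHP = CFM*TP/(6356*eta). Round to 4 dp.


BHP = 4163 * 4.25 / (6356 * 0.52) = 5.3531 hp

5.3531 hp


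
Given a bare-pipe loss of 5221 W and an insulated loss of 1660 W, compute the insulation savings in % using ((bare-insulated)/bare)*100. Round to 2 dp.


Savings = ((5221-1660)/5221)*100 = 68.21 %

68.21 %


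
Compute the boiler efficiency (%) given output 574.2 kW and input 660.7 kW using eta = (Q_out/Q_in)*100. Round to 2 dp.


eta = (574.2/660.7)*100 = 86.91 %

86.91 %


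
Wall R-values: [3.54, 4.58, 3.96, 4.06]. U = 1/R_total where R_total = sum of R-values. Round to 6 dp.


R_total = 3.54 + 4.58 + 3.96 + 4.06 = 16.14
U = 1/16.14 = 0.061958

0.061958


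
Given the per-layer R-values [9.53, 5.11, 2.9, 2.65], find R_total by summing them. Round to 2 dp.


R_total = 9.53 + 5.11 + 2.9 + 2.65 = 20.19

20.19


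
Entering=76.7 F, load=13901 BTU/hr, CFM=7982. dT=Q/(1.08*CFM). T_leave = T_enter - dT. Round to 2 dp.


dT = 13901/(1.08*7982) = 1.6125
T_leave = 76.7 - 1.6125 = 75.09 F

75.09 F


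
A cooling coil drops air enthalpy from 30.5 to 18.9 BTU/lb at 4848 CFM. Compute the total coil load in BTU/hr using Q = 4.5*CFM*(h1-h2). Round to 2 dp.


Q = 4.5 * 4848 * (30.5 - 18.9) = 253065.60 BTU/hr

253065.60 BTU/hr


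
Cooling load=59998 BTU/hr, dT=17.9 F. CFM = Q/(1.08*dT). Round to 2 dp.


CFM = 59998 / (1.08 * 17.9) = 3103.56

3103.56 CFM


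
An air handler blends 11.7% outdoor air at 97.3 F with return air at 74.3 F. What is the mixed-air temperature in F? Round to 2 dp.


T_mix = 74.3 + (11.7/100)*(97.3-74.3) = 76.99 F

76.99 F


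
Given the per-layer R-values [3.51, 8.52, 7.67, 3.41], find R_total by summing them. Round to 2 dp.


R_total = 3.51 + 8.52 + 7.67 + 3.41 = 23.11

23.11


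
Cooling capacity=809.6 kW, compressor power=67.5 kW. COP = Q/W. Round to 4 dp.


COP = 809.6 / 67.5 = 11.9941

11.9941


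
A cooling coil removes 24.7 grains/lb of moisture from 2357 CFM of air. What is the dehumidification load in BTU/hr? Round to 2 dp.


Q = 0.68 * 2357 * 24.7 = 39588.17 BTU/hr

39588.17 BTU/hr


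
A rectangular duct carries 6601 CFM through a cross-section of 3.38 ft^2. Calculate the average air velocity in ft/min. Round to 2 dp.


V = 6601 / 3.38 = 1952.96 ft/min

1952.96 ft/min


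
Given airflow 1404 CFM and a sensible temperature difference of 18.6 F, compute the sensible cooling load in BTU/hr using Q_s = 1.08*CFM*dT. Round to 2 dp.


Q = 1.08 * 1404 * 18.6 = 28203.55 BTU/hr

28203.55 BTU/hr


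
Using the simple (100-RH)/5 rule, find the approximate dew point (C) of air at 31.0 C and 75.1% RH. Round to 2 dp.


Td = 31.0 - (100-75.1)/5 = 26.02 C

26.02 C


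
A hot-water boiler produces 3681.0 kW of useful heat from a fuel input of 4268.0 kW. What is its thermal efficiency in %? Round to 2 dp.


eta = (3681.0/4268.0)*100 = 86.25 %

86.25 %


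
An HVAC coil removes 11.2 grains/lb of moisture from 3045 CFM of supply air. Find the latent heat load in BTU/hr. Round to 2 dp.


Q = 0.68 * 3045 * 11.2 = 23190.72 BTU/hr

23190.72 BTU/hr


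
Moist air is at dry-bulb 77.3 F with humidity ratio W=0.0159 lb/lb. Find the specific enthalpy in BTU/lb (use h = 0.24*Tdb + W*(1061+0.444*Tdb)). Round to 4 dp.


h = 0.24*77.3 + 0.0159*(1061+0.444*77.3) = 35.9676 BTU/lb

35.9676 BTU/lb


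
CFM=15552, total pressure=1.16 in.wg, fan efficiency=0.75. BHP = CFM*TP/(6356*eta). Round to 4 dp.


BHP = 15552 * 1.16 / (6356 * 0.75) = 3.7844 hp

3.7844 hp


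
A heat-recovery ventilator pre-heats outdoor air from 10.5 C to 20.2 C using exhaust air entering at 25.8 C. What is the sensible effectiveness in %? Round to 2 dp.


eff = (20.2-10.5)/(25.8-10.5)*100 = 63.40 %

63.40 %


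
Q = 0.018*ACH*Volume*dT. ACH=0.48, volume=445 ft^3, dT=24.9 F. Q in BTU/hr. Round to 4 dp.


Q = 0.018 * 0.48 * 445 * 24.9 = 95.7355 BTU/hr

95.7355 BTU/hr


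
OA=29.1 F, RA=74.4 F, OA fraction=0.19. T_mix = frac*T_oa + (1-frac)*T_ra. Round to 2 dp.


T_mix = 0.19*29.1 + 0.81*74.4 = 65.79 F

65.79 F


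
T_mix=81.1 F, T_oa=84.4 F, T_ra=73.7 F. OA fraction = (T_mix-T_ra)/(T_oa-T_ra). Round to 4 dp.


frac = (81.1 - 73.7) / (84.4 - 73.7) = 0.6916

0.6916


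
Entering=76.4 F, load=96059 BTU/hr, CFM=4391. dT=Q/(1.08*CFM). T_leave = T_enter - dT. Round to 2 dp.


dT = 96059/(1.08*4391) = 20.2559
T_leave = 76.4 - 20.2559 = 56.14 F

56.14 F


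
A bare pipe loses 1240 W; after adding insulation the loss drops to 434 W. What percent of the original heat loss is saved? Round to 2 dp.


Savings = ((1240-434)/1240)*100 = 65.00 %

65.00 %


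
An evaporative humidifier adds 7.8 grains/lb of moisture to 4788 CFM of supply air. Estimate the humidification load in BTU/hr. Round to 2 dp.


Q = 0.68 * 4788 * 7.8 = 25395.55 BTU/hr

25395.55 BTU/hr


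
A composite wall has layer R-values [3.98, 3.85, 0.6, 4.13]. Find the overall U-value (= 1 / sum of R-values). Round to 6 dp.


R_total = 3.98 + 3.85 + 0.6 + 4.13 = 12.56
U = 1/12.56 = 0.079618

0.079618


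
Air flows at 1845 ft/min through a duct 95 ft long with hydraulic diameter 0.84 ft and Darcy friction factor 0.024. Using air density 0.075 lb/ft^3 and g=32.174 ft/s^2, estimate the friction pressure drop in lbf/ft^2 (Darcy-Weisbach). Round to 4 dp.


v_fps = 1845/60 = 30.75 ft/s
dp = 0.024*(95/0.84)*0.075*30.75^2/(2*32.174) = 2.9914 lbf/ft^2

2.9914 lbf/ft^2


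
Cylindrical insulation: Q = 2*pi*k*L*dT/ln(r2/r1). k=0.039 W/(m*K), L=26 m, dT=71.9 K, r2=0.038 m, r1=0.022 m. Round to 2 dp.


Q = 2*pi*0.039*26*71.9/ln(0.038/0.022) = 838.15 W

838.15 W


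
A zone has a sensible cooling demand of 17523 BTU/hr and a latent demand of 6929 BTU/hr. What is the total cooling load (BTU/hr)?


Qt = 17523 + 6929 = 24452 BTU/hr

24452 BTU/hr


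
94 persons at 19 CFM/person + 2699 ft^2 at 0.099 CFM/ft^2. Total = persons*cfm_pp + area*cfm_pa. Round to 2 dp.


Total = 94*19 + 2699*0.099 = 2053.20 CFM

2053.20 CFM


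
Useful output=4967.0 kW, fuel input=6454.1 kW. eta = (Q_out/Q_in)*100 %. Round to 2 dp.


eta = (4967.0/6454.1)*100 = 76.96 %

76.96 %


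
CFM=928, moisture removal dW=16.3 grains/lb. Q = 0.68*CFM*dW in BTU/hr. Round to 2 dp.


Q = 0.68 * 928 * 16.3 = 10285.95 BTU/hr

10285.95 BTU/hr


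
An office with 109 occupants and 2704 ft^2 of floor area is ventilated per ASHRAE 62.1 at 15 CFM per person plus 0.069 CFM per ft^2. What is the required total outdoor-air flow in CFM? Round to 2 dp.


Total = 109*15 + 2704*0.069 = 1821.58 CFM

1821.58 CFM


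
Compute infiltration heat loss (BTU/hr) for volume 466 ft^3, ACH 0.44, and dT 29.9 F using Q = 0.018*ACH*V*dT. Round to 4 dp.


Q = 0.018 * 0.44 * 466 * 29.9 = 110.3525 BTU/hr

110.3525 BTU/hr


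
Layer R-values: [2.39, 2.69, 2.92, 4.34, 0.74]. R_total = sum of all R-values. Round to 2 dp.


R_total = 2.39 + 2.69 + 2.92 + 4.34 + 0.74 = 13.08

13.08


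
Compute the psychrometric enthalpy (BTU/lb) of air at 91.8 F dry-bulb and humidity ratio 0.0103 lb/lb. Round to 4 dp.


h = 0.24*91.8 + 0.0103*(1061+0.444*91.8) = 33.3801 BTU/lb

33.3801 BTU/lb


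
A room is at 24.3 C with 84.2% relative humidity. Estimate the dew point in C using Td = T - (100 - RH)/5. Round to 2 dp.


Td = 24.3 - (100-84.2)/5 = 21.14 C

21.14 C


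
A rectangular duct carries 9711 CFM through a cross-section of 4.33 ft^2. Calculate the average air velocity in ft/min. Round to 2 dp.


V = 9711 / 4.33 = 2242.73 ft/min

2242.73 ft/min


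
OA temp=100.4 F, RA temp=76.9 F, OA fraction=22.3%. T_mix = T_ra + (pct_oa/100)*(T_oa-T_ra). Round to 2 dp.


T_mix = 76.9 + (22.3/100)*(100.4-76.9) = 82.14 F

82.14 F


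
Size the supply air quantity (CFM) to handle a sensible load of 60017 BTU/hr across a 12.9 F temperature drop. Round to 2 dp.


CFM = 60017 / (1.08 * 12.9) = 4307.85

4307.85 CFM


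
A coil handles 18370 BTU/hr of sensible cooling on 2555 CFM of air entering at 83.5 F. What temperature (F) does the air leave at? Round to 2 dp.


dT = 18370/(1.08*2555) = 6.6572
T_leave = 83.5 - 6.6572 = 76.84 F

76.84 F


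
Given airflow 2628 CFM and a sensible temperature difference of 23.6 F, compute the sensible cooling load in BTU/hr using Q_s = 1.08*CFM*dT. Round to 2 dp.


Q = 1.08 * 2628 * 23.6 = 66982.46 BTU/hr

66982.46 BTU/hr


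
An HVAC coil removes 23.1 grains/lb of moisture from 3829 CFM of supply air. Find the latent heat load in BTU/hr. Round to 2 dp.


Q = 0.68 * 3829 * 23.1 = 60145.93 BTU/hr

60145.93 BTU/hr


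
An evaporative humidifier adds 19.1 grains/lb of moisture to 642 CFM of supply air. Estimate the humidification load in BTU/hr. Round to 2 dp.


Q = 0.68 * 642 * 19.1 = 8338.30 BTU/hr

8338.30 BTU/hr


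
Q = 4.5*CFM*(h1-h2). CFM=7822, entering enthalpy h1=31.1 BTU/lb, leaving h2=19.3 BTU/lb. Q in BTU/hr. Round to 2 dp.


Q = 4.5 * 7822 * (31.1 - 19.3) = 415348.20 BTU/hr

415348.20 BTU/hr


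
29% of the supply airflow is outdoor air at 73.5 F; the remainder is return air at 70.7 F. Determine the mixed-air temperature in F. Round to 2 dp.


T_mix = 0.29*73.5 + 0.71*70.7 = 71.51 F

71.51 F


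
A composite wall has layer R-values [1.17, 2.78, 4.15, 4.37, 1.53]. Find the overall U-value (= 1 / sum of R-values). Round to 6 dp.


R_total = 1.17 + 2.78 + 4.15 + 4.37 + 1.53 = 14.00
U = 1/14.00 = 0.071429

0.071429


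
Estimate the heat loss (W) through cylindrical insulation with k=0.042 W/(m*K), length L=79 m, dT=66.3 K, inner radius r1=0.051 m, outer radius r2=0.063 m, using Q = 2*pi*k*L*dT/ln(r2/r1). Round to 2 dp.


Q = 2*pi*0.042*79*66.3/ln(0.063/0.051) = 6541.11 W

6541.11 W


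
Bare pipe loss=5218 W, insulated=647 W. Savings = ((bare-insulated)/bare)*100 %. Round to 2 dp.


Savings = ((5218-647)/5218)*100 = 87.60 %

87.60 %


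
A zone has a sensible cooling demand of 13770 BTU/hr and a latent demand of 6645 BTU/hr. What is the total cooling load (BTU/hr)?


Qt = 13770 + 6645 = 20415 BTU/hr

20415 BTU/hr


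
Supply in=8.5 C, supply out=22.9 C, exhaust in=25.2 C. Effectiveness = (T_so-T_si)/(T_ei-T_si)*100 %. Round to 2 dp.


eff = (22.9-8.5)/(25.2-8.5)*100 = 86.23 %

86.23 %


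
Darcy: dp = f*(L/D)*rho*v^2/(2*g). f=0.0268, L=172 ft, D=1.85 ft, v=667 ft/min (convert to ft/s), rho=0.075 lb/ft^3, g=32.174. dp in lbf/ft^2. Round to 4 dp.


v_fps = 667/60 = 11.1167 ft/s
dp = 0.0268*(172/1.85)*0.075*11.1167^2/(2*32.174) = 0.3589 lbf/ft^2

0.3589 lbf/ft^2


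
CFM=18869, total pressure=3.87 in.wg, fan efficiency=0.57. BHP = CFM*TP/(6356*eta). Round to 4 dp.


BHP = 18869 * 3.87 / (6356 * 0.57) = 20.1558 hp

20.1558 hp


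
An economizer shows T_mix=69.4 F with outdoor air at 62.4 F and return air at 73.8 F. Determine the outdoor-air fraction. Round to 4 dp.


frac = (69.4 - 73.8) / (62.4 - 73.8) = 0.3860

0.3860


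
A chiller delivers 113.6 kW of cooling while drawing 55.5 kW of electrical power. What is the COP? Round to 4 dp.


COP = 113.6 / 55.5 = 2.0468

2.0468


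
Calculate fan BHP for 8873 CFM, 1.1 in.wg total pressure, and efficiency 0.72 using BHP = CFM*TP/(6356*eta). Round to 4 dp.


BHP = 8873 * 1.1 / (6356 * 0.72) = 2.1328 hp

2.1328 hp


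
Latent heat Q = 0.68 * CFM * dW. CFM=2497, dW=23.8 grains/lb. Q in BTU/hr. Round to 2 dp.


Q = 0.68 * 2497 * 23.8 = 40411.45 BTU/hr

40411.45 BTU/hr


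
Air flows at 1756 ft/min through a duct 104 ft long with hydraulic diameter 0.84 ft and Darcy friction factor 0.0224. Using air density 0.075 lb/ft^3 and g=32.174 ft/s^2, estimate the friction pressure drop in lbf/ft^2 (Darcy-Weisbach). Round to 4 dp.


v_fps = 1756/60 = 29.2667 ft/s
dp = 0.0224*(104/0.84)*0.075*29.2667^2/(2*32.174) = 2.7687 lbf/ft^2

2.7687 lbf/ft^2


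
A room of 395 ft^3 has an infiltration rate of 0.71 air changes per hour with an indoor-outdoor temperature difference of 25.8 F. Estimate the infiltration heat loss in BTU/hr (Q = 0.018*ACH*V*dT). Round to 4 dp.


Q = 0.018 * 0.71 * 395 * 25.8 = 130.2410 BTU/hr

130.2410 BTU/hr


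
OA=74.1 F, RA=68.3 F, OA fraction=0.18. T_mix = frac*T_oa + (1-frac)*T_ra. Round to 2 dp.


T_mix = 0.18*74.1 + 0.82*68.3 = 69.34 F

69.34 F


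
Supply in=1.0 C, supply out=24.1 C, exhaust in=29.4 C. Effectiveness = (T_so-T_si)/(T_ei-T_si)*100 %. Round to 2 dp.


eff = (24.1-1.0)/(29.4-1.0)*100 = 81.34 %

81.34 %


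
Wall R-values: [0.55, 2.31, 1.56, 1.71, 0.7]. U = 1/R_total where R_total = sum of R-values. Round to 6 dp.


R_total = 0.55 + 2.31 + 1.56 + 1.71 + 0.7 = 6.83
U = 1/6.83 = 0.146413

0.146413


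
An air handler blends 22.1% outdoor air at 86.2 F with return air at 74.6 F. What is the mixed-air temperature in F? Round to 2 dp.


T_mix = 74.6 + (22.1/100)*(86.2-74.6) = 77.16 F

77.16 F


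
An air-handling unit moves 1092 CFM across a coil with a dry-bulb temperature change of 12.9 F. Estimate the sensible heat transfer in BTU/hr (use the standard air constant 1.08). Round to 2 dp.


Q = 1.08 * 1092 * 12.9 = 15213.74 BTU/hr

15213.74 BTU/hr


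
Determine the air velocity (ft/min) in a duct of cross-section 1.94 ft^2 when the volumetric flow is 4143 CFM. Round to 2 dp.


V = 4143 / 1.94 = 2135.57 ft/min

2135.57 ft/min


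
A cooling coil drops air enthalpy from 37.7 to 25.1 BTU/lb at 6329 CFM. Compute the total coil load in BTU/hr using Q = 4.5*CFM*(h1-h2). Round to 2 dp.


Q = 4.5 * 6329 * (37.7 - 25.1) = 358854.30 BTU/hr

358854.30 BTU/hr


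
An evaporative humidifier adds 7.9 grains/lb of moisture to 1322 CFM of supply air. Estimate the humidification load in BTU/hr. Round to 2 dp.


Q = 0.68 * 1322 * 7.9 = 7101.78 BTU/hr

7101.78 BTU/hr


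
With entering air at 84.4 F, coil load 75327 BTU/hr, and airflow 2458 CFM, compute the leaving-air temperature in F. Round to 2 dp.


dT = 75327/(1.08*2458) = 28.3756
T_leave = 84.4 - 28.3756 = 56.02 F

56.02 F


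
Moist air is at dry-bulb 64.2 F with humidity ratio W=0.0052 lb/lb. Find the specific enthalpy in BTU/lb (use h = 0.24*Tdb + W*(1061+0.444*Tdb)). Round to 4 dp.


h = 0.24*64.2 + 0.0052*(1061+0.444*64.2) = 21.0734 BTU/lb

21.0734 BTU/lb


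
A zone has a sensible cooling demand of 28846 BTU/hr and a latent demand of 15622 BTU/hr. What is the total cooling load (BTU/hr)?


Qt = 28846 + 15622 = 44468 BTU/hr

44468 BTU/hr


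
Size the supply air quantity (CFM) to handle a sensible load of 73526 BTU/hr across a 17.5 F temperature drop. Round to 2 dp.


CFM = 73526 / (1.08 * 17.5) = 3890.26

3890.26 CFM


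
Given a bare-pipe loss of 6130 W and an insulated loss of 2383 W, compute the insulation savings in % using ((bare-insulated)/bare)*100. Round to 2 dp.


Savings = ((6130-2383)/6130)*100 = 61.13 %

61.13 %


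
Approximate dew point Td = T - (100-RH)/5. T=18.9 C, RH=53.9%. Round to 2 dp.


Td = 18.9 - (100-53.9)/5 = 9.68 C

9.68 C


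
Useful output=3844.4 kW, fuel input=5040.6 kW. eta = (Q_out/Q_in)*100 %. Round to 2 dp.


eta = (3844.4/5040.6)*100 = 76.27 %

76.27 %


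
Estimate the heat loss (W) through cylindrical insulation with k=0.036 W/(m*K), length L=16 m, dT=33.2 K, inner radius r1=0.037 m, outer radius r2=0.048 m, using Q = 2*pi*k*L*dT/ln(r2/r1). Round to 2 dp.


Q = 2*pi*0.036*16*33.2/ln(0.048/0.037) = 461.63 W

461.63 W


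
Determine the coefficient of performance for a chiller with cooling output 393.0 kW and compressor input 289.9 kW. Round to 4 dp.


COP = 393.0 / 289.9 = 1.3556

1.3556


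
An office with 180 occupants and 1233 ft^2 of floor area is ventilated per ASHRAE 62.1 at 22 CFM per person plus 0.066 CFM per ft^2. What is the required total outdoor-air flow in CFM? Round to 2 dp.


Total = 180*22 + 1233*0.066 = 4041.38 CFM

4041.38 CFM


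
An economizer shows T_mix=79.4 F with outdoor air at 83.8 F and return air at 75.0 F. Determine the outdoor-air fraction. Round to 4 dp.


frac = (79.4 - 75.0) / (83.8 - 75.0) = 0.5000

0.5000


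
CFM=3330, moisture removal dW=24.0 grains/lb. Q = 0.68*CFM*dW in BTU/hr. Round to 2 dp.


Q = 0.68 * 3330 * 24.0 = 54345.60 BTU/hr

54345.60 BTU/hr


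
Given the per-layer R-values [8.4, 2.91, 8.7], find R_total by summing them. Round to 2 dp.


R_total = 8.4 + 2.91 + 8.7 = 20.01

20.01


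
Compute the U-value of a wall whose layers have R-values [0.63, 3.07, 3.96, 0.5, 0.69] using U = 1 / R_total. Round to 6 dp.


R_total = 0.63 + 3.07 + 3.96 + 0.5 + 0.69 = 8.85
U = 1/8.85 = 0.112994

0.112994


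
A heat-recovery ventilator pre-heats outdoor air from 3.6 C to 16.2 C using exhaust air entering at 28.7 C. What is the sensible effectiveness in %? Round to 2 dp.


eff = (16.2-3.6)/(28.7-3.6)*100 = 50.20 %

50.20 %


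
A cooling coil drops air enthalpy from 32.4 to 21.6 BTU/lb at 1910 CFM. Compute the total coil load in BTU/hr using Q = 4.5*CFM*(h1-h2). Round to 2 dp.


Q = 4.5 * 1910 * (32.4 - 21.6) = 92826.00 BTU/hr

92826.00 BTU/hr


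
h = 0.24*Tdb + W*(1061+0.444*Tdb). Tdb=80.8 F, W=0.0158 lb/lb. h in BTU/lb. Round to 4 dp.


h = 0.24*80.8 + 0.0158*(1061+0.444*80.8) = 36.7226 BTU/lb

36.7226 BTU/lb


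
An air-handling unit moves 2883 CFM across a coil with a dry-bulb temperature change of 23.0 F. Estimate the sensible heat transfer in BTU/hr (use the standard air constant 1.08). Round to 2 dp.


Q = 1.08 * 2883 * 23.0 = 71613.72 BTU/hr

71613.72 BTU/hr


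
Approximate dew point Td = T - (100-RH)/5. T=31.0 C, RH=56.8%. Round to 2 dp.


Td = 31.0 - (100-56.8)/5 = 22.36 C

22.36 C


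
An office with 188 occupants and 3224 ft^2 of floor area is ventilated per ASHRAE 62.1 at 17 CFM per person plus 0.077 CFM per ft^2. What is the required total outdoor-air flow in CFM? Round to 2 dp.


Total = 188*17 + 3224*0.077 = 3444.25 CFM

3444.25 CFM


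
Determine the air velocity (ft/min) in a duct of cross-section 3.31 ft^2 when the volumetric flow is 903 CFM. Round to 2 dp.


V = 903 / 3.31 = 272.81 ft/min

272.81 ft/min


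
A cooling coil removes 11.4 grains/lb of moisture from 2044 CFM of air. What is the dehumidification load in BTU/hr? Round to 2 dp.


Q = 0.68 * 2044 * 11.4 = 15845.09 BTU/hr

15845.09 BTU/hr


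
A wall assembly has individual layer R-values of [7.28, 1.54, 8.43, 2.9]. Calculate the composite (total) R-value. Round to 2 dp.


R_total = 7.28 + 1.54 + 8.43 + 2.9 = 20.15

20.15


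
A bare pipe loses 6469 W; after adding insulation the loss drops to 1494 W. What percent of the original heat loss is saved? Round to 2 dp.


Savings = ((6469-1494)/6469)*100 = 76.91 %

76.91 %


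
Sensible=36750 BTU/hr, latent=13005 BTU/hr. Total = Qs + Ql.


Qt = 36750 + 13005 = 49755 BTU/hr

49755 BTU/hr


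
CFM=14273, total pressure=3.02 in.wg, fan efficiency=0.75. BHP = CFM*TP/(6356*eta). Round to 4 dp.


BHP = 14273 * 3.02 / (6356 * 0.75) = 9.0423 hp

9.0423 hp


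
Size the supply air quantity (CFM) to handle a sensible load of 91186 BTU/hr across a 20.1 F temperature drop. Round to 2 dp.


CFM = 91186 / (1.08 * 20.1) = 4200.57

4200.57 CFM


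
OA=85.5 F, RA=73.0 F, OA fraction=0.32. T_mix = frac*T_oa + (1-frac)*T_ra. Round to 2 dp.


T_mix = 0.32*85.5 + 0.68*73.0 = 77.00 F

77.00 F


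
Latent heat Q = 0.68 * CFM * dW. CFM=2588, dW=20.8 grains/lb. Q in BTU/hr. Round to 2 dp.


Q = 0.68 * 2588 * 20.8 = 36604.67 BTU/hr

36604.67 BTU/hr


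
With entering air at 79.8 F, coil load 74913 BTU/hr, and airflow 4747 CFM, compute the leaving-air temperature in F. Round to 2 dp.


dT = 74913/(1.08*4747) = 14.6122
T_leave = 79.8 - 14.6122 = 65.19 F

65.19 F


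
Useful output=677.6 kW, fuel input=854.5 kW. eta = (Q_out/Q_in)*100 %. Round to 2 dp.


eta = (677.6/854.5)*100 = 79.30 %

79.30 %
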